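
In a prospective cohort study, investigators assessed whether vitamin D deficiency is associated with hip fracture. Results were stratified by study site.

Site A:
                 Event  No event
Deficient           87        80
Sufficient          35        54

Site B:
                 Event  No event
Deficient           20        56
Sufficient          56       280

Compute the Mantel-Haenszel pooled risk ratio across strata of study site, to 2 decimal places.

1.40

RR_MH = Σ(aᵢ·n₀ᵢ/nᵢ) / Σ(cᵢ·n₁ᵢ/nᵢ), with n₁ᵢ = aᵢ+bᵢ (exposed), n₀ᵢ = cᵢ+dᵢ (unexposed), nᵢ = n₁ᵢ+n₀ᵢ.
Stratum 1 (Site A): n₁ = 167, n₀ = 89, n = 256; a·n₀/n = 87·89/256 = 30.2461; c·n₁/n = 35·167/256 = 22.8320
Stratum 2 (Site B): n₁ = 76, n₀ = 336, n = 412; a·n₀/n = 20·336/412 = 16.3107; c·n₁/n = 56·76/412 = 10.3301
RR_MH = (30.2461 + 16.3107) / (22.8320 + 10.3301) = 46.5568 / 33.1621 = 1.40391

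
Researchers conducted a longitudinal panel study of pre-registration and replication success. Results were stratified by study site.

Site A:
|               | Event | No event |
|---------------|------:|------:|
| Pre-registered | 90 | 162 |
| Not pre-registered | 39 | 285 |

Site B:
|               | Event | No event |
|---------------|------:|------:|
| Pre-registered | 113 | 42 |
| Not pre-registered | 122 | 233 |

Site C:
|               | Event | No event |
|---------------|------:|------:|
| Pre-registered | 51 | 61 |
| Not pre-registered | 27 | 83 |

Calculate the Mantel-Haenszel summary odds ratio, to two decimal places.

OR_MH = Σ(aᵢdᵢ/nᵢ) / Σ(bᵢcᵢ/nᵢ), where nᵢ is the stratum total.
Stratum 1 (Site A): n = 576; a·d/n = 90·285/576 = 44.5312; b·c/n = 162·39/576 = 10.9688
Stratum 2 (Site B): n = 510; a·d/n = 113·233/510 = 51.6255; b·c/n = 42·122/510 = 10.0471
Stratum 3 (Site C): n = 222; a·d/n = 51·83/222 = 19.0676; b·c/n = 61·27/222 = 7.4189
OR_MH = (44.5312 + 51.6255 + 19.0676) / (10.9688 + 10.0471 + 7.4189) = 115.2243 / 28.4347 = 4.05224

4.05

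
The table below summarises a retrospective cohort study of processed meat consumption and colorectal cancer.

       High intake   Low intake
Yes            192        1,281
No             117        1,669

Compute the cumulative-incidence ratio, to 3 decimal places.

1.431

Reading the table with exposure as columns: a = 192 (High intake, case), b = 117 (High intake, non-case), c = 1281 (Low intake, case), d = 1669.
Risk in exposed = 192/309 = 0.62136; risk in unexposed = 1281/2950 = 0.43424.
RR = 0.62136 / 0.43424 = 1.43092
The risk among the exposed is 1.43 times that among the unexposed.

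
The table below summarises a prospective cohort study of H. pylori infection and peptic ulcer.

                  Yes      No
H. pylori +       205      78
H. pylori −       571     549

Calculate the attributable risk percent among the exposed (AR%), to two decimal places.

Cells: a = 205, b = 78, c = 571, d = 549.
Risk in exposed = 205/283 = 0.72438; risk in unexposed = 571/1120 = 0.50982.
RR = 0.72438/0.50982 = 1.42085
AR% = (RR − 1)/RR × 100 = (1.42085 − 1)/1.42085 × 100 = 29.6198%

29.62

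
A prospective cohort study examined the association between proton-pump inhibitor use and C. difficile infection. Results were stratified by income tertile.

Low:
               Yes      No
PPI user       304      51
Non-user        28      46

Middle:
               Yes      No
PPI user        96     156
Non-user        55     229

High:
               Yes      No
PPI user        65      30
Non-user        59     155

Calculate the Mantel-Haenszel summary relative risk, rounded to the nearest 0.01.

2.21

RR_MH = Σ(aᵢ·n₀ᵢ/nᵢ) / Σ(cᵢ·n₁ᵢ/nᵢ), with n₁ᵢ = aᵢ+bᵢ (exposed), n₀ᵢ = cᵢ+dᵢ (unexposed), nᵢ = n₁ᵢ+n₀ᵢ.
Stratum 1 (Low): n₁ = 355, n₀ = 74, n = 429; a·n₀/n = 304·74/429 = 52.4382; c·n₁/n = 28·355/429 = 23.1702
Stratum 2 (Middle): n₁ = 252, n₀ = 284, n = 536; a·n₀/n = 96·284/536 = 50.8657; c·n₁/n = 55·252/536 = 25.8582
Stratum 3 (High): n₁ = 95, n₀ = 214, n = 309; a·n₀/n = 65·214/309 = 45.0162; c·n₁/n = 59·95/309 = 18.1392
RR_MH = (52.4382 + 50.8657 + 45.0162) / (23.1702 + 25.8582 + 18.1392) = 148.3201 / 67.1675 = 2.20821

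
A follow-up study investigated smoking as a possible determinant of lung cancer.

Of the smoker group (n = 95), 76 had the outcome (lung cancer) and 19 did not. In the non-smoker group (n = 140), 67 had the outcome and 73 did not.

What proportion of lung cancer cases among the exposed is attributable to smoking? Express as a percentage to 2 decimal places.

40.18

From the description: a = 76, b = 19, c = 67, d = 73.
Risk in exposed = 76/95 = 0.80000; risk in unexposed = 67/140 = 0.47857.
RR = 0.80000/0.47857 = 1.67164
AR% = (RR − 1)/RR × 100 = (1.67164 − 1)/1.67164 × 100 = 40.1786%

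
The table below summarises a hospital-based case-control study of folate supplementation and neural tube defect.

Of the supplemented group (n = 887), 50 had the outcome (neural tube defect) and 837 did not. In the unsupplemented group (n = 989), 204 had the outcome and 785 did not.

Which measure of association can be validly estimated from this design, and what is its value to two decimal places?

From the description: a = 50, b = 837, c = 204, d = 785.
This is a hospital-based case-control study: participants were sampled on outcome status, so risks in the source population cannot be estimated directly — relative risk is not valid here. The odds ratio is the appropriate measure.
OR = (a·d)/(b·c) = (50 × 785) / (837 × 204) = 39250 / 170748 = 0.22987

0.23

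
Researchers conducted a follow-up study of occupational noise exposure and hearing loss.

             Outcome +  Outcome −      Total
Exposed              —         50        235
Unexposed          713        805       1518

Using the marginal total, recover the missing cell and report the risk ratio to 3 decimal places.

The missing cell is in the exposed row: 235 − 50 = 185.
So a = 185, b = 50, c = 713, d = 805.
RR = [a/(a+b)] / [c/(c+d)] = (185/235) / (713/1518) = 0.78723/0.46970 = 1.67605

1.676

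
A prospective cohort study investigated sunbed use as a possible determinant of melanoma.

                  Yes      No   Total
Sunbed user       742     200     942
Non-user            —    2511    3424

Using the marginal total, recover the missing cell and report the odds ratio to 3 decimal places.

10.204

The missing cell is in the unexposed row: 3424 − 2511 = 913.
So a = 742, b = 200, c = 913, d = 2511.
OR = (a·d)/(b·c) = (742 × 2511) / (200 × 913) = 1863162 / 182600 = 10.20352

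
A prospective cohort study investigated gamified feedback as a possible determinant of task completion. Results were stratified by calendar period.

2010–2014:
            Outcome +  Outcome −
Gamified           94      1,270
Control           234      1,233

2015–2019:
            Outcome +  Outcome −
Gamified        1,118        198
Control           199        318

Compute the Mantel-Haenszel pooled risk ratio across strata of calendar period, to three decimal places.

RR_MH = Σ(aᵢ·n₀ᵢ/nᵢ) / Σ(cᵢ·n₁ᵢ/nᵢ), with n₁ᵢ = aᵢ+bᵢ (exposed), n₀ᵢ = cᵢ+dᵢ (unexposed), nᵢ = n₁ᵢ+n₀ᵢ.
Stratum 1 (2010–2014): n₁ = 1364, n₀ = 1467, n = 2831; a·n₀/n = 94·1467/2831 = 48.7100; c·n₁/n = 234·1364/2831 = 112.7432
Stratum 2 (2015–2019): n₁ = 1316, n₀ = 517, n = 1833; a·n₀/n = 1118·517/1833 = 315.3333; c·n₁/n = 199·1316/1833 = 142.8718
RR_MH = (48.7100 + 315.3333) / (112.7432 + 142.8718) = 364.0433 / 255.6150 = 1.42419

1.424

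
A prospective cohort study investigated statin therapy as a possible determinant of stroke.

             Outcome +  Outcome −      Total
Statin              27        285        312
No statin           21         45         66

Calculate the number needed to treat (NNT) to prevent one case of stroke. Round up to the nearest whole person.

5

Risk in treated group = 27/312 = 0.08654; risk in control = 21/66 = 0.31818.
Absolute risk reduction = 0.31818 − 0.08654 = 0.23164
NNT = 1 / ARR = 1 / 0.23164 = 4.317 → round up → 5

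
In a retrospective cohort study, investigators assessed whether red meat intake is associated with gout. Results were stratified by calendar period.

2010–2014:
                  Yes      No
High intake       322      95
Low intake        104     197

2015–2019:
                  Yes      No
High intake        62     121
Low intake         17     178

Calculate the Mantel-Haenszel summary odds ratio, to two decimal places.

6.12

OR_MH = Σ(aᵢdᵢ/nᵢ) / Σ(bᵢcᵢ/nᵢ), where nᵢ is the stratum total.
Stratum 1 (2010–2014): n = 718; a·d/n = 322·197/718 = 88.3482; b·c/n = 95·104/718 = 13.7604
Stratum 2 (2015–2019): n = 378; a·d/n = 62·178/378 = 29.1958; b·c/n = 121·17/378 = 5.4418
OR_MH = (88.3482 + 29.1958) / (13.7604 + 5.4418) = 117.5440 / 19.2022 = 6.12137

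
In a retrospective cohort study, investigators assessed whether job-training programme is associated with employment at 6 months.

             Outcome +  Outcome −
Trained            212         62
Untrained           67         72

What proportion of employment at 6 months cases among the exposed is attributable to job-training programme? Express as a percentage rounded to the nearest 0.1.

37.7

Cells: a = 212, b = 62, c = 67, d = 72.
Risk in exposed = 212/274 = 0.77372; risk in unexposed = 67/139 = 0.48201.
RR = 0.77372/0.48201 = 1.60519
AR% = (RR − 1)/RR × 100 = (1.60519 − 1)/1.60519 × 100 = 37.7019%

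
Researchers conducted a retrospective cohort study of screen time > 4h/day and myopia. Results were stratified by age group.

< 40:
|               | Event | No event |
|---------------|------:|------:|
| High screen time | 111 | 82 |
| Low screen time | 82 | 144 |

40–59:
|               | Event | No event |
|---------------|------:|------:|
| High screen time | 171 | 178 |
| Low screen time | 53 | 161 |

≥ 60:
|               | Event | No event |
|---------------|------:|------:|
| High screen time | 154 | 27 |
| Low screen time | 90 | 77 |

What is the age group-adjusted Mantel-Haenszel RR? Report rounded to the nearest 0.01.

RR_MH = Σ(aᵢ·n₀ᵢ/nᵢ) / Σ(cᵢ·n₁ᵢ/nᵢ), with n₁ᵢ = aᵢ+bᵢ (exposed), n₀ᵢ = cᵢ+dᵢ (unexposed), nᵢ = n₁ᵢ+n₀ᵢ.
Stratum 1 (< 40): n₁ = 193, n₀ = 226, n = 419; a·n₀/n = 111·226/419 = 59.8711; c·n₁/n = 82·193/419 = 37.7709
Stratum 2 (40–59): n₁ = 349, n₀ = 214, n = 563; a·n₀/n = 171·214/563 = 64.9982; c·n₁/n = 53·349/563 = 32.8544
Stratum 3 (≥ 60): n₁ = 181, n₀ = 167, n = 348; a·n₀/n = 154·167/348 = 73.9023; c·n₁/n = 90·181/348 = 46.8103
RR_MH = (59.8711 + 64.9982 + 73.9023) / (37.7709 + 32.8544 + 46.8103) = 198.7716 / 117.4356 = 1.69260

1.69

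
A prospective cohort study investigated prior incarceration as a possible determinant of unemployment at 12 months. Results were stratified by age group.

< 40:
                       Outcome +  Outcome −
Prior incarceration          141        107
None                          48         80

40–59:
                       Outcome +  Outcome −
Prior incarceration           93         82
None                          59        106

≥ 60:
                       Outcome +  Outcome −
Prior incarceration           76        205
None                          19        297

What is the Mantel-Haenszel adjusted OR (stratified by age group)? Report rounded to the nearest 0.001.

OR_MH = Σ(aᵢdᵢ/nᵢ) / Σ(bᵢcᵢ/nᵢ), where nᵢ is the stratum total.
Stratum 1 (< 40): n = 376; a·d/n = 141·80/376 = 30.0000; b·c/n = 107·48/376 = 13.6596
Stratum 2 (40–59): n = 340; a·d/n = 93·106/340 = 28.9941; b·c/n = 82·59/340 = 14.2294
Stratum 3 (≥ 60): n = 597; a·d/n = 76·297/597 = 37.8090; b·c/n = 205·19/597 = 6.5243
OR_MH = (30.0000 + 28.9941 + 37.8090) / (13.6596 + 14.2294 + 6.5243) = 96.8032 / 34.4133 = 2.81296

2.813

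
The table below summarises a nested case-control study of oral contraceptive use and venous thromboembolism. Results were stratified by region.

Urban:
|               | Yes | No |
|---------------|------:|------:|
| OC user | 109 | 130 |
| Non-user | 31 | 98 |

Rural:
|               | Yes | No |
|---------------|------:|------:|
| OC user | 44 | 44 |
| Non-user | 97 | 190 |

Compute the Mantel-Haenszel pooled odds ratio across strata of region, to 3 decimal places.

2.298

OR_MH = Σ(aᵢdᵢ/nᵢ) / Σ(bᵢcᵢ/nᵢ), where nᵢ is the stratum total.
Stratum 1 (Urban): n = 368; a·d/n = 109·98/368 = 29.0272; b·c/n = 130·31/368 = 10.9511
Stratum 2 (Rural): n = 375; a·d/n = 44·190/375 = 22.2933; b·c/n = 44·97/375 = 11.3813
OR_MH = (29.0272 + 22.2933) / (10.9511 + 11.3813) = 51.3205 / 22.3324 = 2.29803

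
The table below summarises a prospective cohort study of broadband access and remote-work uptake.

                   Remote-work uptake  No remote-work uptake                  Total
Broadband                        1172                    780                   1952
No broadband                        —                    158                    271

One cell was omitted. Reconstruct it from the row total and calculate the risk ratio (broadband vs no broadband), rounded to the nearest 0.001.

The missing cell is in the unexposed row: 271 − 158 = 113.
So a = 1172, b = 780, c = 113, d = 158.
RR = [a/(a+b)] / [c/(c+d)] = (1172/1952) / (113/271) = 0.60041/0.41697 = 1.43992

1.440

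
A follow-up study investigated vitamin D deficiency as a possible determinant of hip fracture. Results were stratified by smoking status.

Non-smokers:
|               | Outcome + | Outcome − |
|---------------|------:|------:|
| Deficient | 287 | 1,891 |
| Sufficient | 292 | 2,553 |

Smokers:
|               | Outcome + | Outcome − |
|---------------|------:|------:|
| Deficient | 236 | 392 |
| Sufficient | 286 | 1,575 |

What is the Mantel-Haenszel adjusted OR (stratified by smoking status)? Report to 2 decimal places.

OR_MH = Σ(aᵢdᵢ/nᵢ) / Σ(bᵢcᵢ/nᵢ), where nᵢ is the stratum total.
Stratum 1 (Non-smokers): n = 5023; a·d/n = 287·2553/5023 = 145.8712; b·c/n = 1891·292/5023 = 109.9287
Stratum 2 (Smokers): n = 2489; a·d/n = 236·1575/2489 = 149.3371; b·c/n = 392·286/2489 = 45.0430
OR_MH = (145.8712 + 149.3371) / (109.9287 + 45.0430) = 295.2083 / 154.9717 = 1.90492

1.90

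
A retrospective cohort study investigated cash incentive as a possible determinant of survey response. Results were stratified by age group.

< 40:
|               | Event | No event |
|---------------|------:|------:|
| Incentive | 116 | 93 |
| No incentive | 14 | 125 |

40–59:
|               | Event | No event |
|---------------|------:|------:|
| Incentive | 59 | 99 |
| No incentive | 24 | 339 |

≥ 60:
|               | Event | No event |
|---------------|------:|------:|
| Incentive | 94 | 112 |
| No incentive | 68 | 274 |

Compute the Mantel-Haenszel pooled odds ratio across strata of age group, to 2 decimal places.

5.72

OR_MH = Σ(aᵢdᵢ/nᵢ) / Σ(bᵢcᵢ/nᵢ), where nᵢ is the stratum total.
Stratum 1 (< 40): n = 348; a·d/n = 116·125/348 = 41.6667; b·c/n = 93·14/348 = 3.7414
Stratum 2 (40–59): n = 521; a·d/n = 59·339/521 = 38.3896; b·c/n = 99·24/521 = 4.5605
Stratum 3 (≥ 60): n = 548; a·d/n = 94·274/548 = 47.0000; b·c/n = 112·68/548 = 13.8978
OR_MH = (41.6667 + 38.3896 + 47.0000) / (3.7414 + 4.5605 + 13.8978) = 127.0563 / 22.1997 = 5.72335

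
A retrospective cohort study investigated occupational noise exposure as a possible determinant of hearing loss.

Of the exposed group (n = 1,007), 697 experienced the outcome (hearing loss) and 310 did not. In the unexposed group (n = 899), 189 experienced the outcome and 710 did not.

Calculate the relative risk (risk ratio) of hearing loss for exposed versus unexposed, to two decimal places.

3.29

From the description: a = 697, b = 310, c = 189, d = 710.
Risk in exposed = 697/1007 = 0.69215; risk in unexposed = 189/899 = 0.21023.
RR = 0.69215 / 0.21023 = 3.29231
The risk among the exposed is 3.29 times that among the unexposed.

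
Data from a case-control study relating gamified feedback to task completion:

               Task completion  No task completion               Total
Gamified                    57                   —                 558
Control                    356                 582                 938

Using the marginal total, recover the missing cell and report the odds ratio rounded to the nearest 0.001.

0.186

The missing cell is in the exposed row: 558 − 57 = 501.
So a = 57, b = 501, c = 356, d = 582.
OR = (a·d)/(b·c) = (57 × 582) / (501 × 356) = 33174 / 178356 = 0.18600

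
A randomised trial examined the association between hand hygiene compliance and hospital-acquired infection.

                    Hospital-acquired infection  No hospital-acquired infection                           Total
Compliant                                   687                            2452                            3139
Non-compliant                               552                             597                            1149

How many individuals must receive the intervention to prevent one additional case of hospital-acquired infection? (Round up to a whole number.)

Risk in treated group = 687/3139 = 0.21886; risk in control = 552/1149 = 0.48042.
Absolute risk reduction = 0.48042 − 0.21886 = 0.26156
NNT = 1 / ARR = 1 / 0.26156 = 3.823 → round up → 4

4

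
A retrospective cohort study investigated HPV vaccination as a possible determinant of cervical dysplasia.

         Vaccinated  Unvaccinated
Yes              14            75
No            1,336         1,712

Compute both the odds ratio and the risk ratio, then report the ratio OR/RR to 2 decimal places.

0.97

Reading the table with exposure as columns: a = 14 (Vaccinated, case), b = 1336 (Vaccinated, non-case), c = 75 (Unvaccinated, case), d = 1712.
OR = (14·1712)/(1336·75) = 23968/100200 = 0.23920
Risk in exposed = 14/1350 = 0.01037; risk in unexposed = 75/1787 = 0.04197; RR = 0.24709
OR/RR = 0.23920 / 0.24709 = 0.96807
The outcome is rare in both groups, so OR ≈ RR (ratio near 1).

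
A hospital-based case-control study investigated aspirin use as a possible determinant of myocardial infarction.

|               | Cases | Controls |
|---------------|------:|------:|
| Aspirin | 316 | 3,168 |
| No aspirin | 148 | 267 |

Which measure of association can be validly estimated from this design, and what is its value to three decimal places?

0.180

Cells: a = 316, b = 3168, c = 148, d = 267.
This is a hospital-based case-control study: participants were sampled on outcome status, so risks in the source population cannot be estimated directly — relative risk is not valid here. The odds ratio is the appropriate measure.
OR = (a·d)/(b·c) = (316 × 267) / (3168 × 148) = 84372 / 468864 = 0.17995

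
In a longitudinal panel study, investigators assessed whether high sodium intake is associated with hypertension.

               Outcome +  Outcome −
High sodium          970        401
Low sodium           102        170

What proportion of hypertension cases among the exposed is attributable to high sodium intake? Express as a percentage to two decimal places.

Cells: a = 970, b = 401, c = 102, d = 170.
Risk in exposed = 970/1371 = 0.70751; risk in unexposed = 102/272 = 0.37500.
RR = 0.70751/0.37500 = 1.88670
AR% = (RR − 1)/RR × 100 = (1.88670 − 1)/1.88670 × 100 = 46.9974%

47.00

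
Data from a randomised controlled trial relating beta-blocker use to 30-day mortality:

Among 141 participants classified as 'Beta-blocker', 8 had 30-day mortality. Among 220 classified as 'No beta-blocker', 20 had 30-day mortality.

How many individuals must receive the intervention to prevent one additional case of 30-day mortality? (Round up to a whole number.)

Risk in treated group = 8/141 = 0.05674; risk in control = 20/220 = 0.09091.
Absolute risk reduction = 0.09091 − 0.05674 = 0.03417
NNT = 1 / ARR = 1 / 0.03417 = 29.264 → round up → 30

30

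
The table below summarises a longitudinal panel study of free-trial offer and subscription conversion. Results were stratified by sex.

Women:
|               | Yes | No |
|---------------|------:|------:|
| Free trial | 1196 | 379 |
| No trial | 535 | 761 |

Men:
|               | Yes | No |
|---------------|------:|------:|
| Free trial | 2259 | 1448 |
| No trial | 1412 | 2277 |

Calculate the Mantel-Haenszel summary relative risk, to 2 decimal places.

RR_MH = Σ(aᵢ·n₀ᵢ/nᵢ) / Σ(cᵢ·n₁ᵢ/nᵢ), with n₁ᵢ = aᵢ+bᵢ (exposed), n₀ᵢ = cᵢ+dᵢ (unexposed), nᵢ = n₁ᵢ+n₀ᵢ.
Stratum 1 (Women): n₁ = 1575, n₀ = 1296, n = 2871; a·n₀/n = 1196·1296/2871 = 539.8871; c·n₁/n = 535·1575/2871 = 293.4953
Stratum 2 (Men): n₁ = 3707, n₀ = 3689, n = 7396; a·n₀/n = 2259·3689/7396 = 1126.7511; c·n₁/n = 1412·3707/7396 = 707.7182
RR_MH = (539.8871 + 1126.7511) / (293.4953 + 707.7182) = 1666.6382 / 1001.2135 = 1.66462

1.66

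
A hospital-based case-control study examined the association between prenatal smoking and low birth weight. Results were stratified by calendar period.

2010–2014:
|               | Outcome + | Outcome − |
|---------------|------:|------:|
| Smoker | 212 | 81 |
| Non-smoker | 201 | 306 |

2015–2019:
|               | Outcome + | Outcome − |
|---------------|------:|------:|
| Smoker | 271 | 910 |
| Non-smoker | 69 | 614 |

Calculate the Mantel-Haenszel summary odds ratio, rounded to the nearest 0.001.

OR_MH = Σ(aᵢdᵢ/nᵢ) / Σ(bᵢcᵢ/nᵢ), where nᵢ is the stratum total.
Stratum 1 (2010–2014): n = 800; a·d/n = 212·306/800 = 81.0900; b·c/n = 81·201/800 = 20.3513
Stratum 2 (2015–2019): n = 1864; a·d/n = 271·614/1864 = 89.2672; b·c/n = 910·69/1864 = 33.6856
OR_MH = (81.0900 + 89.2672) / (20.3513 + 33.6856) = 170.3572 / 54.0369 = 3.15261

3.153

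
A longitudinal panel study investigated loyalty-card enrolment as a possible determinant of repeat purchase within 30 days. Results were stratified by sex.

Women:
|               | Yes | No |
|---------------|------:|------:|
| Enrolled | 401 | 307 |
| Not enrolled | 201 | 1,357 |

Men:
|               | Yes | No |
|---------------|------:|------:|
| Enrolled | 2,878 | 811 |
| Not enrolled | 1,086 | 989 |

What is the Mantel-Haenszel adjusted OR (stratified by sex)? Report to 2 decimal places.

OR_MH = Σ(aᵢdᵢ/nᵢ) / Σ(bᵢcᵢ/nᵢ), where nᵢ is the stratum total.
Stratum 1 (Women): n = 2266; a·d/n = 401·1357/2266 = 240.1399; b·c/n = 307·201/2266 = 27.2317
Stratum 2 (Men): n = 5764; a·d/n = 2878·989/5764 = 493.8137; b·c/n = 811·1086/5764 = 152.8012
OR_MH = (240.1399 + 493.8137) / (27.2317 + 152.8012) = 733.9536 / 180.0329 = 4.07678

4.08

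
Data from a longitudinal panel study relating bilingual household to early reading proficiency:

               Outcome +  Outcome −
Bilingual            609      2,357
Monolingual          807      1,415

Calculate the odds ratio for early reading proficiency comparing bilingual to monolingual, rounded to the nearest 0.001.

0.453

Cells: a = 609, b = 2357, c = 807, d = 1415.
OR = (a·d)/(b·c) = (609 × 1415) / (2357 × 807) = 861735 / 1902099 = 0.45304
Exposure is associated with lower odds of early reading proficiency (OR = 0.45 < 1).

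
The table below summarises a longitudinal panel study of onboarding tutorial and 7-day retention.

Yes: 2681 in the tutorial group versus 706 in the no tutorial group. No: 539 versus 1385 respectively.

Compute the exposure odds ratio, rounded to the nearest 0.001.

9.758

From the description: a = 2681, b = 539, c = 706, d = 1385.
OR = (a·d)/(b·c) = (2681 × 1385) / (539 × 706) = 3713185 / 380534 = 9.75783
The odds of 7-day retention are about 9.76 times as high in the tutorial group.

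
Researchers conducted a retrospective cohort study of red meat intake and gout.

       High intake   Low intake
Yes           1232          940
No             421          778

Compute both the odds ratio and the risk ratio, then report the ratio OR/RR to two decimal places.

1.78

Reading the table with exposure as columns: a = 1232 (High intake, case), b = 421 (High intake, non-case), c = 940 (Low intake, case), d = 778.
OR = (1232·778)/(421·940) = 958496/395740 = 2.42203
Risk in exposed = 1232/1653 = 0.74531; risk in unexposed = 940/1718 = 0.54715; RR = 1.36218
OR/RR = 2.42203 / 1.36218 = 1.77806
The outcome is not rare, so the OR lies further from 1 than the RR.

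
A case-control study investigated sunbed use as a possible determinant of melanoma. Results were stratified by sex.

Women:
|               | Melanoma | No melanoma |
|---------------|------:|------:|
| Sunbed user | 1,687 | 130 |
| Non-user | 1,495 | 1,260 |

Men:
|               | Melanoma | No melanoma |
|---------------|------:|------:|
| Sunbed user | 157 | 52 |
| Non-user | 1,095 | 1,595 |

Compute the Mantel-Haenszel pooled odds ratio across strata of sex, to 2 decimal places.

OR_MH = Σ(aᵢdᵢ/nᵢ) / Σ(bᵢcᵢ/nᵢ), where nᵢ is the stratum total.
Stratum 1 (Women): n = 4572; a·d/n = 1687·1260/4572 = 464.9213; b·c/n = 130·1495/4572 = 42.5087
Stratum 2 (Men): n = 2899; a·d/n = 157·1595/2899 = 86.3798; b·c/n = 52·1095/2899 = 19.6413
OR_MH = (464.9213 + 86.3798) / (42.5087 + 19.6413) = 551.3010 / 62.1500 = 8.87049

8.87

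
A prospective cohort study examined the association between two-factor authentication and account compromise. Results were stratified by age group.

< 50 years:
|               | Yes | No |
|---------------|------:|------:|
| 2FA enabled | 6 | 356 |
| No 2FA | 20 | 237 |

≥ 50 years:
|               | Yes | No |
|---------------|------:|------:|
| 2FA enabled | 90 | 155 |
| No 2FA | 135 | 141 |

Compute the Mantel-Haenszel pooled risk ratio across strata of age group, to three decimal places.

0.667

RR_MH = Σ(aᵢ·n₀ᵢ/nᵢ) / Σ(cᵢ·n₁ᵢ/nᵢ), with n₁ᵢ = aᵢ+bᵢ (exposed), n₀ᵢ = cᵢ+dᵢ (unexposed), nᵢ = n₁ᵢ+n₀ᵢ.
Stratum 1 (< 50 years): n₁ = 362, n₀ = 257, n = 619; a·n₀/n = 6·257/619 = 2.4911; c·n₁/n = 20·362/619 = 11.6963
Stratum 2 (≥ 50 years): n₁ = 245, n₀ = 276, n = 521; a·n₀/n = 90·276/521 = 47.6775; c·n₁/n = 135·245/521 = 63.4837
RR_MH = (2.4911 + 47.6775) / (11.6963 + 63.4837) = 50.1687 / 75.1800 = 0.66731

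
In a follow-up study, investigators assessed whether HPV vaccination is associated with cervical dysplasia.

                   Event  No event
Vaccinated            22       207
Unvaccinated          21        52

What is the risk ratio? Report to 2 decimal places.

0.33

Cells: a = 22, b = 207, c = 21, d = 52.
Risk in exposed = 22/229 = 0.09607; risk in unexposed = 21/73 = 0.28767.
RR = 0.09607 / 0.28767 = 0.33396
The risk is 67% lower among the exposed than among the unexposed.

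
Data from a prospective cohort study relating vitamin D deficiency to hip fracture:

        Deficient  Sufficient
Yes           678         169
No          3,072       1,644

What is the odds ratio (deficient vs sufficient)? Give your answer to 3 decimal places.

Reading the table with exposure as columns: a = 678 (Deficient, case), b = 3072 (Deficient, non-case), c = 169 (Sufficient, case), d = 1644.
OR = (a·d)/(b·c) = (678 × 1644) / (3072 × 169) = 1114632 / 519168 = 2.14696
The odds of hip fracture are about 2.15 times as high in the deficient group.

2.147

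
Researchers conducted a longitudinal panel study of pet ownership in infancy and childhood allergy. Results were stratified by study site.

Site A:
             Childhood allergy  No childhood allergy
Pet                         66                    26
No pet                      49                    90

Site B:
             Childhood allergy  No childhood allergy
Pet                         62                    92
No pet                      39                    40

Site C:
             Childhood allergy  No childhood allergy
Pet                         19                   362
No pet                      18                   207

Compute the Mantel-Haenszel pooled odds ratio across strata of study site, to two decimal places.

1.35

OR_MH = Σ(aᵢdᵢ/nᵢ) / Σ(bᵢcᵢ/nᵢ), where nᵢ is the stratum total.
Stratum 1 (Site A): n = 231; a·d/n = 66·90/231 = 25.7143; b·c/n = 26·49/231 = 5.5152
Stratum 2 (Site B): n = 233; a·d/n = 62·40/233 = 10.6438; b·c/n = 92·39/233 = 15.3991
Stratum 3 (Site C): n = 606; a·d/n = 19·207/606 = 6.4901; b·c/n = 362·18/606 = 10.7525
OR_MH = (25.7143 + 10.6438 + 6.4901) / (5.5152 + 15.3991 + 10.7525) = 42.8482 / 31.6668 = 1.35310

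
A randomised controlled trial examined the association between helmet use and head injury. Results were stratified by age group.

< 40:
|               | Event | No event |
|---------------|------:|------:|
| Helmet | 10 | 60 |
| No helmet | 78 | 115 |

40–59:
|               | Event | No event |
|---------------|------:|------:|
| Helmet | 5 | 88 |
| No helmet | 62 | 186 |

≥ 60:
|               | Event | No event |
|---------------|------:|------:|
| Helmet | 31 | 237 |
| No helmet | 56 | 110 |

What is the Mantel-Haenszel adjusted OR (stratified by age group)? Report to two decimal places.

0.23

OR_MH = Σ(aᵢdᵢ/nᵢ) / Σ(bᵢcᵢ/nᵢ), where nᵢ is the stratum total.
Stratum 1 (< 40): n = 263; a·d/n = 10·115/263 = 4.3726; b·c/n = 60·78/263 = 17.7947
Stratum 2 (40–59): n = 341; a·d/n = 5·186/341 = 2.7273; b·c/n = 88·62/341 = 16.0000
Stratum 3 (≥ 60): n = 434; a·d/n = 31·110/434 = 7.8571; b·c/n = 237·56/434 = 30.5806
OR_MH = (4.3726 + 2.7273 + 7.8571) / (17.7947 + 16.0000 + 30.5806) = 14.9570 / 64.3753 = 0.23234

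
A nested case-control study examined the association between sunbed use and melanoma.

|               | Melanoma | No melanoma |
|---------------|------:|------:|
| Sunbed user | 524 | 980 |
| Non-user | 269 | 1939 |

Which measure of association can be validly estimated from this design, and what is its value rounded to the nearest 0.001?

Cells: a = 524, b = 980, c = 269, d = 1939.
This is a nested case-control study: participants were sampled on outcome status, so risks in the source population cannot be estimated directly — relative risk is not valid here. The odds ratio is the appropriate measure.
OR = (a·d)/(b·c) = (524 × 1939) / (980 × 269) = 1016036 / 263620 = 3.85417

3.854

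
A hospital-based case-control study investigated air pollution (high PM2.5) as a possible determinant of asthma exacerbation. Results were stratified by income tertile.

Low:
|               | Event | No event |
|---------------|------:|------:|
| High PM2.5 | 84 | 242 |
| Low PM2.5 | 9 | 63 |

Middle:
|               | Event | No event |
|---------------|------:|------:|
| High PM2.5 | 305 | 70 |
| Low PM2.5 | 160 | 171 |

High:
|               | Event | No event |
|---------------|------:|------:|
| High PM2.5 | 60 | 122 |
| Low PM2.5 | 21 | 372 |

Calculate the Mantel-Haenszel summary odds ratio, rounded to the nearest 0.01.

4.88

OR_MH = Σ(aᵢdᵢ/nᵢ) / Σ(bᵢcᵢ/nᵢ), where nᵢ is the stratum total.
Stratum 1 (Low): n = 398; a·d/n = 84·63/398 = 13.2965; b·c/n = 242·9/398 = 5.4724
Stratum 2 (Middle): n = 706; a·d/n = 305·171/706 = 73.8739; b·c/n = 70·160/706 = 15.8640
Stratum 3 (High): n = 575; a·d/n = 60·372/575 = 38.8174; b·c/n = 122·21/575 = 4.4557
OR_MH = (13.2965 + 73.8739 + 38.8174) / (5.4724 + 15.8640 + 4.4557) = 125.9878 / 25.7920 = 4.88476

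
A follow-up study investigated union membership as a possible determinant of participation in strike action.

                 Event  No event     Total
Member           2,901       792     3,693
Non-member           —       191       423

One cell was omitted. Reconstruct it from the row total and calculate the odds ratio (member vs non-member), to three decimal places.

3.016

The missing cell is in the unexposed row: 423 − 191 = 232.
So a = 2901, b = 792, c = 232, d = 191.
OR = (a·d)/(b·c) = (2901 × 191) / (792 × 232) = 554091 / 183744 = 3.01556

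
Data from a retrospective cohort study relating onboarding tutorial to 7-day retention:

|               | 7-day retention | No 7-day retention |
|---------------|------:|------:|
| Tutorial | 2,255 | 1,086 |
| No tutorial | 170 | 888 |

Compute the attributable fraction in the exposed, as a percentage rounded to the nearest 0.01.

Cells: a = 2255, b = 1086, c = 170, d = 888.
Risk in exposed = 2255/3341 = 0.67495; risk in unexposed = 170/1058 = 0.16068.
RR = 0.67495/0.16068 = 4.20056
AR% = (RR − 1)/RR × 100 = (4.20056 − 1)/4.20056 × 100 = 76.1936%

76.19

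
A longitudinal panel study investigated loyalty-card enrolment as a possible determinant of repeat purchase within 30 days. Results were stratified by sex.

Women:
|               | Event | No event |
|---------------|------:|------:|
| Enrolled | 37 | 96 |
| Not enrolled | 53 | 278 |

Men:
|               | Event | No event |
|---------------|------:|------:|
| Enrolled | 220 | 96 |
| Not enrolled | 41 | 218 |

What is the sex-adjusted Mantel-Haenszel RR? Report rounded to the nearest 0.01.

RR_MH = Σ(aᵢ·n₀ᵢ/nᵢ) / Σ(cᵢ·n₁ᵢ/nᵢ), with n₁ᵢ = aᵢ+bᵢ (exposed), n₀ᵢ = cᵢ+dᵢ (unexposed), nᵢ = n₁ᵢ+n₀ᵢ.
Stratum 1 (Women): n₁ = 133, n₀ = 331, n = 464; a·n₀/n = 37·331/464 = 26.3944; c·n₁/n = 53·133/464 = 15.1918
Stratum 2 (Men): n₁ = 316, n₀ = 259, n = 575; a·n₀/n = 220·259/575 = 99.0957; c·n₁/n = 41·316/575 = 22.5322
RR_MH = (26.3944 + 99.0957) / (15.1918 + 22.5322) = 125.4900 / 37.7240 = 3.32653

3.33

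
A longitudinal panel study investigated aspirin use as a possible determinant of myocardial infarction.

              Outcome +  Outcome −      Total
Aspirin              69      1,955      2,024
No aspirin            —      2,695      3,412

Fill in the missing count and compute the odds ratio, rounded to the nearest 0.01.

The missing cell is in the unexposed row: 3412 − 2695 = 717.
So a = 69, b = 1955, c = 717, d = 2695.
OR = (a·d)/(b·c) = (69 × 2695) / (1955 × 717) = 185955 / 1401735 = 0.13266

0.13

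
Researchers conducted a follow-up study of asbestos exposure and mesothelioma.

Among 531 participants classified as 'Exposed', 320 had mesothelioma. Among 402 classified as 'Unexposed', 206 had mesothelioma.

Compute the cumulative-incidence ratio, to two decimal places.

1.18

From the description: a = 320, b = 211, c = 206, d = 196.
Risk in exposed = 320/531 = 0.60264; risk in unexposed = 206/402 = 0.51244.
RR = 0.60264 / 0.51244 = 1.17602
The risk among the exposed is 1.18 times that among the unexposed.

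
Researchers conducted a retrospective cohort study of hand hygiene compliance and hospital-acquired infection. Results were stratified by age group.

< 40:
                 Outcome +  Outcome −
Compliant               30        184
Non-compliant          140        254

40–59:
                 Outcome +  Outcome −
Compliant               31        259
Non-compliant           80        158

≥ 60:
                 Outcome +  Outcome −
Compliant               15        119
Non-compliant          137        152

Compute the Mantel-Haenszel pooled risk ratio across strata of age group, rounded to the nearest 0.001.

0.320

RR_MH = Σ(aᵢ·n₀ᵢ/nᵢ) / Σ(cᵢ·n₁ᵢ/nᵢ), with n₁ᵢ = aᵢ+bᵢ (exposed), n₀ᵢ = cᵢ+dᵢ (unexposed), nᵢ = n₁ᵢ+n₀ᵢ.
Stratum 1 (< 40): n₁ = 214, n₀ = 394, n = 608; a·n₀/n = 30·394/608 = 19.4408; c·n₁/n = 140·214/608 = 49.2763
Stratum 2 (40–59): n₁ = 290, n₀ = 238, n = 528; a·n₀/n = 31·238/528 = 13.9735; c·n₁/n = 80·290/528 = 43.9394
Stratum 3 (≥ 60): n₁ = 134, n₀ = 289, n = 423; a·n₀/n = 15·289/423 = 10.2482; c·n₁/n = 137·134/423 = 43.3995
RR_MH = (19.4408 + 13.9735 + 10.2482) / (49.2763 + 43.9394 + 43.3995) = 43.6625 / 136.6152 = 0.31960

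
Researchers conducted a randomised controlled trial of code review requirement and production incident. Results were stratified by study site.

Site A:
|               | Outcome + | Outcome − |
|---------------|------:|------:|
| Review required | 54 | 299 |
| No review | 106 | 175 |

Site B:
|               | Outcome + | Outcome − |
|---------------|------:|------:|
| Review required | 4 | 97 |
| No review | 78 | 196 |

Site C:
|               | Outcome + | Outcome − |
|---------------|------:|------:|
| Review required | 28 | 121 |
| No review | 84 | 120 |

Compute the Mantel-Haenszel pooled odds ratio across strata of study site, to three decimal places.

OR_MH = Σ(aᵢdᵢ/nᵢ) / Σ(bᵢcᵢ/nᵢ), where nᵢ is the stratum total.
Stratum 1 (Site A): n = 634; a·d/n = 54·175/634 = 14.9054; b·c/n = 299·106/634 = 49.9905
Stratum 2 (Site B): n = 375; a·d/n = 4·196/375 = 2.0907; b·c/n = 97·78/375 = 20.1760
Stratum 3 (Site C): n = 353; a·d/n = 28·120/353 = 9.5184; b·c/n = 121·84/353 = 28.7932
OR_MH = (14.9054 + 2.0907 + 9.5184) / (49.9905 + 20.1760 + 28.7932) = 26.5144 / 98.9597 = 0.26793

0.268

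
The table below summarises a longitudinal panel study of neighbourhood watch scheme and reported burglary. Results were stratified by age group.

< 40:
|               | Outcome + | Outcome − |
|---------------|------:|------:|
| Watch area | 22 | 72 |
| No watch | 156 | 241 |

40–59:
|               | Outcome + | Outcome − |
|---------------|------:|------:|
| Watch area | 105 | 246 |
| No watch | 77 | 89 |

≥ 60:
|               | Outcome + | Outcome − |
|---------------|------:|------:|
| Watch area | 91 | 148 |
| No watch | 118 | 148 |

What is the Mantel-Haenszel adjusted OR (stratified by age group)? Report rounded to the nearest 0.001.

0.590

OR_MH = Σ(aᵢdᵢ/nᵢ) / Σ(bᵢcᵢ/nᵢ), where nᵢ is the stratum total.
Stratum 1 (< 40): n = 491; a·d/n = 22·241/491 = 10.7984; b·c/n = 72·156/491 = 22.8758
Stratum 2 (40–59): n = 517; a·d/n = 105·89/517 = 18.0754; b·c/n = 246·77/517 = 36.6383
Stratum 3 (≥ 60): n = 505; a·d/n = 91·148/505 = 26.6693; b·c/n = 148·118/505 = 34.5822
OR_MH = (10.7984 + 18.0754 + 26.6693) / (22.8758 + 36.6383 + 34.5822) = 55.5431 / 94.0962 = 0.59028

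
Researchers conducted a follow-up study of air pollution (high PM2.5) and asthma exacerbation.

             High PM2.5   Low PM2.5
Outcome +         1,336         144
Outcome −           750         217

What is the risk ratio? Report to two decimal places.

Reading the table with exposure as columns: a = 1336 (High PM2.5, case), b = 750 (High PM2.5, non-case), c = 144 (Low PM2.5, case), d = 217.
Risk in exposed = 1336/2086 = 0.64046; risk in unexposed = 144/361 = 0.39889.
RR = 0.64046 / 0.39889 = 1.60560
The risk among the exposed is 1.61 times that among the unexposed.

1.61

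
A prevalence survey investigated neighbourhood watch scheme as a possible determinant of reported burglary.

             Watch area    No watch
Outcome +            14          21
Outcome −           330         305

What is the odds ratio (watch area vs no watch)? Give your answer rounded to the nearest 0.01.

Reading the table with exposure as columns: a = 14 (Watch area, case), b = 330 (Watch area, non-case), c = 21 (No watch, case), d = 305.
OR = (a·d)/(b·c) = (14 × 305) / (330 × 21) = 4270 / 6930 = 0.61616
Exposure is associated with lower odds of reported burglary (OR = 0.62 < 1).

0.62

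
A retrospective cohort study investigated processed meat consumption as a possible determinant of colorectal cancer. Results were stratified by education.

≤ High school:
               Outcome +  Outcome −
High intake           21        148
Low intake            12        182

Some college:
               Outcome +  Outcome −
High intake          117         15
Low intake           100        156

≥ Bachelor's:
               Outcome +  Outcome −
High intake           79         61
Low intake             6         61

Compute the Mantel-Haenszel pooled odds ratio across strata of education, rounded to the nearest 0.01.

OR_MH = Σ(aᵢdᵢ/nᵢ) / Σ(bᵢcᵢ/nᵢ), where nᵢ is the stratum total.
Stratum 1 (≤ High school): n = 363; a·d/n = 21·182/363 = 10.5289; b·c/n = 148·12/363 = 4.8926
Stratum 2 (Some college): n = 388; a·d/n = 117·156/388 = 47.0412; b·c/n = 15·100/388 = 3.8660
Stratum 3 (≥ Bachelor's): n = 207; a·d/n = 79·61/207 = 23.2802; b·c/n = 61·6/207 = 1.7681
OR_MH = (10.5289 + 47.0412 + 23.2802) / (4.8926 + 3.8660 + 1.7681) = 80.8504 / 10.5267 = 7.68053

7.68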